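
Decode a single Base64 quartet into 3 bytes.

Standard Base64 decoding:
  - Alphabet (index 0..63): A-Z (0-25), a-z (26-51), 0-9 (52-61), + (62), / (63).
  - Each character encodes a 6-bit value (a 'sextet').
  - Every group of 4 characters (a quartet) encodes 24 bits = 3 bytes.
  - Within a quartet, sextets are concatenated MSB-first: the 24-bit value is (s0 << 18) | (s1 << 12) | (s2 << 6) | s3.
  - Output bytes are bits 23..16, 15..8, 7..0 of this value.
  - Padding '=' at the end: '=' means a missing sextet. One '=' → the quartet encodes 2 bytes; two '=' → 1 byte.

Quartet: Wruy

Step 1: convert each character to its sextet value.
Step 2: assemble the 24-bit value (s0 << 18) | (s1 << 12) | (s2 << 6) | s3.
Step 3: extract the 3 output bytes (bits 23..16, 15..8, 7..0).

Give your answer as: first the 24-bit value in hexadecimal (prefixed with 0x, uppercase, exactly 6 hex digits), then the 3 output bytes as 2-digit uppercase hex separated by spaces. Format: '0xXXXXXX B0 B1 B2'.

Sextets: W=22, r=43, u=46, y=50
24-bit: (22<<18) | (43<<12) | (46<<6) | 50
      = 0x580000 | 0x02B000 | 0x000B80 | 0x000032
      = 0x5ABBB2
Bytes: (v>>16)&0xFF=5A, (v>>8)&0xFF=BB, v&0xFF=B2

Answer: 0x5ABBB2 5A BB B2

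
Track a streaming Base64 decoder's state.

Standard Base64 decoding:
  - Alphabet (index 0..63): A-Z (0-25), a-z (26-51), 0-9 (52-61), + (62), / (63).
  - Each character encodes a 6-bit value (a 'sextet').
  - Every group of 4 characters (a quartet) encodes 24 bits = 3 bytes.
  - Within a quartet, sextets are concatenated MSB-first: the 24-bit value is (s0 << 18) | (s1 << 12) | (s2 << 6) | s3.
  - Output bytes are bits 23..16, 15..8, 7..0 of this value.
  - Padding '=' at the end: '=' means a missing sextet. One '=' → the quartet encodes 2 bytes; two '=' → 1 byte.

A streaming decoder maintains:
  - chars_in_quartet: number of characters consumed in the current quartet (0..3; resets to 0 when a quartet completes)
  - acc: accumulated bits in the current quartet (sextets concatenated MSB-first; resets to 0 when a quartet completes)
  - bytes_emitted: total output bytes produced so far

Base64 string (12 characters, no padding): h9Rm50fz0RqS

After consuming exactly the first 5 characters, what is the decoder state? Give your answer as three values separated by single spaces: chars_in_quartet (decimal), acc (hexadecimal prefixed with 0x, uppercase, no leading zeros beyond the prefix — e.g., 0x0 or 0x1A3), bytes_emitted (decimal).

Answer: 1 0x39 3

Derivation:
After char 0 ('h'=33): chars_in_quartet=1 acc=0x21 bytes_emitted=0
After char 1 ('9'=61): chars_in_quartet=2 acc=0x87D bytes_emitted=0
After char 2 ('R'=17): chars_in_quartet=3 acc=0x21F51 bytes_emitted=0
After char 3 ('m'=38): chars_in_quartet=4 acc=0x87D466 -> emit 87 D4 66, reset; bytes_emitted=3
After char 4 ('5'=57): chars_in_quartet=1 acc=0x39 bytes_emitted=3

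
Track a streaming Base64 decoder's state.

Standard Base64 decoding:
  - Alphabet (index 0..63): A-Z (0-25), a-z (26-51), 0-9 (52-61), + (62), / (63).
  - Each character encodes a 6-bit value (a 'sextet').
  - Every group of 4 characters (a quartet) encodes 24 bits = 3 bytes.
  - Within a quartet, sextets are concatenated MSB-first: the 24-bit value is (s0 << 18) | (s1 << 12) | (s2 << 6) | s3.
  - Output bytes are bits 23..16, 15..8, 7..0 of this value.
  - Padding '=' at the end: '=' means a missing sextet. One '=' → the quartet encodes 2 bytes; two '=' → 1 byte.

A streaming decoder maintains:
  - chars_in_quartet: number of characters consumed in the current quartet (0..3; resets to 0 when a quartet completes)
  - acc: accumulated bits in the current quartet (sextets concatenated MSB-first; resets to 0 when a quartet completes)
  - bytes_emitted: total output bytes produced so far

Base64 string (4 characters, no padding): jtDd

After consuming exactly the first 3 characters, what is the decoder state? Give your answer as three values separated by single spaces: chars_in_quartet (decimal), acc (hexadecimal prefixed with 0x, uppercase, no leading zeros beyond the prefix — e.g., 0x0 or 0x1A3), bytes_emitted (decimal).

After char 0 ('j'=35): chars_in_quartet=1 acc=0x23 bytes_emitted=0
After char 1 ('t'=45): chars_in_quartet=2 acc=0x8ED bytes_emitted=0
After char 2 ('D'=3): chars_in_quartet=3 acc=0x23B43 bytes_emitted=0

Answer: 3 0x23B43 0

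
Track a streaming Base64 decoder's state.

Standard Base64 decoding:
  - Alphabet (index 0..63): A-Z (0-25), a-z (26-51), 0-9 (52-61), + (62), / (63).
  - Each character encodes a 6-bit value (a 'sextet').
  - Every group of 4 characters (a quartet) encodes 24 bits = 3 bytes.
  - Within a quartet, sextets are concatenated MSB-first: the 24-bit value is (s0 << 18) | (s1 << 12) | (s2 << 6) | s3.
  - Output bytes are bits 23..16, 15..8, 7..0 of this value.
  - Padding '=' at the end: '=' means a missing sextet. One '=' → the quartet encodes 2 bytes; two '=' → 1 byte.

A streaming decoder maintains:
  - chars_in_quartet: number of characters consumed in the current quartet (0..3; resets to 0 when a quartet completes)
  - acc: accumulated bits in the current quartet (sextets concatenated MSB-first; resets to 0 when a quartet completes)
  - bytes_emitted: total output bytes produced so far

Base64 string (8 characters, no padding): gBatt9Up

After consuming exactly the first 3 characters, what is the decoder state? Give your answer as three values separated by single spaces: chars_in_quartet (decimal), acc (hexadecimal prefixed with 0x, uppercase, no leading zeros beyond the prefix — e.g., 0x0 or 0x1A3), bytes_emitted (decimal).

Answer: 3 0x2005A 0

Derivation:
After char 0 ('g'=32): chars_in_quartet=1 acc=0x20 bytes_emitted=0
After char 1 ('B'=1): chars_in_quartet=2 acc=0x801 bytes_emitted=0
After char 2 ('a'=26): chars_in_quartet=3 acc=0x2005A bytes_emitted=0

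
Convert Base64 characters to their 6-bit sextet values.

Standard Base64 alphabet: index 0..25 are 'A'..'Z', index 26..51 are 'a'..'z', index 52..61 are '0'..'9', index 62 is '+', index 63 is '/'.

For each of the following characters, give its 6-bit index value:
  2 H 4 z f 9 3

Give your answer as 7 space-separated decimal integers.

Answer: 54 7 56 51 31 61 55

Derivation:
'2': 0..9 range, 52 + ord('2') − ord('0') = 54
'H': A..Z range, ord('H') − ord('A') = 7
'4': 0..9 range, 52 + ord('4') − ord('0') = 56
'z': a..z range, 26 + ord('z') − ord('a') = 51
'f': a..z range, 26 + ord('f') − ord('a') = 31
'9': 0..9 range, 52 + ord('9') − ord('0') = 61
'3': 0..9 range, 52 + ord('3') − ord('0') = 55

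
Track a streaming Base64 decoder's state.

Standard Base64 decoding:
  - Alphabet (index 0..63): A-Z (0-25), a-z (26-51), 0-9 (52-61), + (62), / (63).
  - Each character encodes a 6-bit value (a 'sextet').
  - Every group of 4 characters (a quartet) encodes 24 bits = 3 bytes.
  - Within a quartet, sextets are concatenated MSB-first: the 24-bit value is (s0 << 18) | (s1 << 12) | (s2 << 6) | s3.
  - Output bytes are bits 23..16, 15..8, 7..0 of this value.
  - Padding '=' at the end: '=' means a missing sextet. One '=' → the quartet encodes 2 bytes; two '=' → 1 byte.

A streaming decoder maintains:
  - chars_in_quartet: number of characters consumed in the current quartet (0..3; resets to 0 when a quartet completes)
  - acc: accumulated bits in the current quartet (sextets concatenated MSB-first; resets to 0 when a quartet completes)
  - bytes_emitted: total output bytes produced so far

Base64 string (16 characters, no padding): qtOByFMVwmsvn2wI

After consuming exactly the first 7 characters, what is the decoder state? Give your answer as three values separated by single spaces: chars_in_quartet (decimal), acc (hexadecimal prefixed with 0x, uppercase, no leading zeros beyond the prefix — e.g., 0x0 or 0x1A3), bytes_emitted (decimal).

Answer: 3 0x3214C 3

Derivation:
After char 0 ('q'=42): chars_in_quartet=1 acc=0x2A bytes_emitted=0
After char 1 ('t'=45): chars_in_quartet=2 acc=0xAAD bytes_emitted=0
After char 2 ('O'=14): chars_in_quartet=3 acc=0x2AB4E bytes_emitted=0
After char 3 ('B'=1): chars_in_quartet=4 acc=0xAAD381 -> emit AA D3 81, reset; bytes_emitted=3
After char 4 ('y'=50): chars_in_quartet=1 acc=0x32 bytes_emitted=3
After char 5 ('F'=5): chars_in_quartet=2 acc=0xC85 bytes_emitted=3
After char 6 ('M'=12): chars_in_quartet=3 acc=0x3214C bytes_emitted=3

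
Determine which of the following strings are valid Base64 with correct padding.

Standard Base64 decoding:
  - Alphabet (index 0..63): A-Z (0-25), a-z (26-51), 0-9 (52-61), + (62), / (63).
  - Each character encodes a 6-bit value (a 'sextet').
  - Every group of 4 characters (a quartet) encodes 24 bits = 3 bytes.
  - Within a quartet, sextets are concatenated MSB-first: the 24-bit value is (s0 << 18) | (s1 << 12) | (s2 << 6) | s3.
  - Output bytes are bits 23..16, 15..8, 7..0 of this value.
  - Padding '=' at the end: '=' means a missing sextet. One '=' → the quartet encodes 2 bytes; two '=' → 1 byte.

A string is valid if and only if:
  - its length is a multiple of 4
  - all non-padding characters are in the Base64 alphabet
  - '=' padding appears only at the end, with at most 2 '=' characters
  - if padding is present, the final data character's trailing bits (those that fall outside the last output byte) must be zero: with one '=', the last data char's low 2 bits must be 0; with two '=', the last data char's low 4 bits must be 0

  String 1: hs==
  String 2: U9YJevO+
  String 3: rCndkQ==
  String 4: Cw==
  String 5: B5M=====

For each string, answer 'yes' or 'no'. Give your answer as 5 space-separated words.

String 1: 'hs==' → invalid (bad trailing bits)
String 2: 'U9YJevO+' → valid
String 3: 'rCndkQ==' → valid
String 4: 'Cw==' → valid
String 5: 'B5M=====' → invalid (5 pad chars (max 2))

Answer: no yes yes yes no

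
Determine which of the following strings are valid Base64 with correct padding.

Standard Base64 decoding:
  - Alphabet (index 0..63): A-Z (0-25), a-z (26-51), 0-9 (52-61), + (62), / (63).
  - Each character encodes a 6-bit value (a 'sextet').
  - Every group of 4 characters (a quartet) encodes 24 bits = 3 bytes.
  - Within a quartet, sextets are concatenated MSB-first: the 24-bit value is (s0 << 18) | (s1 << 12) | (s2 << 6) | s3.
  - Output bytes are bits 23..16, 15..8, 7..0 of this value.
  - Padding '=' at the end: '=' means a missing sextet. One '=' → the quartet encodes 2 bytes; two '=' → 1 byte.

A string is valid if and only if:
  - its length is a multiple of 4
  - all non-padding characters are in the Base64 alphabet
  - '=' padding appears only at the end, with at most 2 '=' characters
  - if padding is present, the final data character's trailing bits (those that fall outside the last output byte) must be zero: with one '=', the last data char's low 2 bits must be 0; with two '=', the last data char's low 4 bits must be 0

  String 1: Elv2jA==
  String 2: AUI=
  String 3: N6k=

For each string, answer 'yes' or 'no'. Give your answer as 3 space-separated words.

String 1: 'Elv2jA==' → valid
String 2: 'AUI=' → valid
String 3: 'N6k=' → valid

Answer: yes yes yes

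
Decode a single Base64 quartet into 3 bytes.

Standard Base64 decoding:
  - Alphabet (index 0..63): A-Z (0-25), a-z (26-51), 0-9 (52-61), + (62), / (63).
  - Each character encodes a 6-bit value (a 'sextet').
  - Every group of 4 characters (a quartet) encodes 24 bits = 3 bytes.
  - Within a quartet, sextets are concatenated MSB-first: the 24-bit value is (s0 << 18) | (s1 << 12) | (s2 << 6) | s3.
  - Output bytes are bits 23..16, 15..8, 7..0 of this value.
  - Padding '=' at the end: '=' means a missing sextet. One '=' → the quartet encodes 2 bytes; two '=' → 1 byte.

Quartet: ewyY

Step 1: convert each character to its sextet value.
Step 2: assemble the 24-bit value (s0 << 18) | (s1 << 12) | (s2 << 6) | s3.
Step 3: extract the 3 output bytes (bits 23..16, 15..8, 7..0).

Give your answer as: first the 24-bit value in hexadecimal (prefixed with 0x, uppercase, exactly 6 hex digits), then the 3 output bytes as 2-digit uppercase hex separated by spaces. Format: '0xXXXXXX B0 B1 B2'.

Sextets: e=30, w=48, y=50, Y=24
24-bit: (30<<18) | (48<<12) | (50<<6) | 24
      = 0x780000 | 0x030000 | 0x000C80 | 0x000018
      = 0x7B0C98
Bytes: (v>>16)&0xFF=7B, (v>>8)&0xFF=0C, v&0xFF=98

Answer: 0x7B0C98 7B 0C 98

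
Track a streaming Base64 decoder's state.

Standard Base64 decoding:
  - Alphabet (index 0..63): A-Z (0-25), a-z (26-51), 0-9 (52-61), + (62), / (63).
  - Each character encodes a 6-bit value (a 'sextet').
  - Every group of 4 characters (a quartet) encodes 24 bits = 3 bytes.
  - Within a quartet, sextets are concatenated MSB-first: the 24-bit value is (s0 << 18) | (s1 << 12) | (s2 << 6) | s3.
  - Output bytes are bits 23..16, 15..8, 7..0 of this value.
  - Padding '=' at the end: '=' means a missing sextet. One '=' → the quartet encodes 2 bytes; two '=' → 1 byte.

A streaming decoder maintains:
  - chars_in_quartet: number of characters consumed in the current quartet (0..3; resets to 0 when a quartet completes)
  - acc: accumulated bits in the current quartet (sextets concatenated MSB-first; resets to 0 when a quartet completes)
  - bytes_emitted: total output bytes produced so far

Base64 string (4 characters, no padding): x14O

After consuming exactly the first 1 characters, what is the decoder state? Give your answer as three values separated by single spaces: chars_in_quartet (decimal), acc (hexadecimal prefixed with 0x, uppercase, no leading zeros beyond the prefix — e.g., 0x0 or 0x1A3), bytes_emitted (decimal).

After char 0 ('x'=49): chars_in_quartet=1 acc=0x31 bytes_emitted=0

Answer: 1 0x31 0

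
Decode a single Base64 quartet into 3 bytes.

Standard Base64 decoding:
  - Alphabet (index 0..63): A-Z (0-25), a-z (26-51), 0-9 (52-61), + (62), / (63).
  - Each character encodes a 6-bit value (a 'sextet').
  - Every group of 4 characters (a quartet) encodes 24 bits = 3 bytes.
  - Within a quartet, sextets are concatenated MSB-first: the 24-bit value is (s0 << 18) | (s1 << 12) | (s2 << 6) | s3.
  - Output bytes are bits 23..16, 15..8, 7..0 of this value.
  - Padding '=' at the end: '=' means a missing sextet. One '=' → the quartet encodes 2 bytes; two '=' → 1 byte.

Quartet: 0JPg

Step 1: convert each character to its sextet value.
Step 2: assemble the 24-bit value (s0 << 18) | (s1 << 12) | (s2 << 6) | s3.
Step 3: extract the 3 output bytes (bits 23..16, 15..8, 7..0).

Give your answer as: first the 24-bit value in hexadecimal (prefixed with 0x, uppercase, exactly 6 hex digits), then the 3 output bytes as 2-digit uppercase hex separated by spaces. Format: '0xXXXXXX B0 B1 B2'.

Sextets: 0=52, J=9, P=15, g=32
24-bit: (52<<18) | (9<<12) | (15<<6) | 32
      = 0xD00000 | 0x009000 | 0x0003C0 | 0x000020
      = 0xD093E0
Bytes: (v>>16)&0xFF=D0, (v>>8)&0xFF=93, v&0xFF=E0

Answer: 0xD093E0 D0 93 E0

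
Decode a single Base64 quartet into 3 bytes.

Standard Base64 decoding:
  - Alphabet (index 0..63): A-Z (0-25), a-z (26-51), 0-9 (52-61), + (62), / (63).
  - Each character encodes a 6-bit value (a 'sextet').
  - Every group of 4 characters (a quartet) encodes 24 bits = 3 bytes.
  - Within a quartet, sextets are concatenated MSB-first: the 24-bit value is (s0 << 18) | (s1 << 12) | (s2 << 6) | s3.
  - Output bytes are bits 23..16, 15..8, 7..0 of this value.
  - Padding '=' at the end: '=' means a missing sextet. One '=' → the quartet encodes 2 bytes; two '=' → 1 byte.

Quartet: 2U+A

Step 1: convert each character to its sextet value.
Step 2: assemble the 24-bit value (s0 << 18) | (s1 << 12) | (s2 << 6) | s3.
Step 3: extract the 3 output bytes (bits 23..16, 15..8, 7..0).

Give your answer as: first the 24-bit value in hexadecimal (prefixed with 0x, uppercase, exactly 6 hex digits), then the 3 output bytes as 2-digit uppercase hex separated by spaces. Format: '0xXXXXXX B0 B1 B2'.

Sextets: 2=54, U=20, +=62, A=0
24-bit: (54<<18) | (20<<12) | (62<<6) | 0
      = 0xD80000 | 0x014000 | 0x000F80 | 0x000000
      = 0xD94F80
Bytes: (v>>16)&0xFF=D9, (v>>8)&0xFF=4F, v&0xFF=80

Answer: 0xD94F80 D9 4F 80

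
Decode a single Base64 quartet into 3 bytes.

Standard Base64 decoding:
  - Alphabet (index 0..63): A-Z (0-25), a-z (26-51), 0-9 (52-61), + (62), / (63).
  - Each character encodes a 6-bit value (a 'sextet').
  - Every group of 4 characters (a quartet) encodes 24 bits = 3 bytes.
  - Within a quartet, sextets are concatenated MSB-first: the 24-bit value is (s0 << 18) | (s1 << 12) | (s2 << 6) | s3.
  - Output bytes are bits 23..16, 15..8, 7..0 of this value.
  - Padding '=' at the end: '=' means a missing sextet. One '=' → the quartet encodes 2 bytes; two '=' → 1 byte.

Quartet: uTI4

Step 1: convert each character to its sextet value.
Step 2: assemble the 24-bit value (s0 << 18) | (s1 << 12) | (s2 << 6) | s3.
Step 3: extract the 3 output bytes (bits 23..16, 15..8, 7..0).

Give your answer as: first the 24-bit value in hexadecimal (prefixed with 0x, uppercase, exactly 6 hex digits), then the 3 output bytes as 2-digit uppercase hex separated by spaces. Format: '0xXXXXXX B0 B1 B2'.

Answer: 0xB93238 B9 32 38

Derivation:
Sextets: u=46, T=19, I=8, 4=56
24-bit: (46<<18) | (19<<12) | (8<<6) | 56
      = 0xB80000 | 0x013000 | 0x000200 | 0x000038
      = 0xB93238
Bytes: (v>>16)&0xFF=B9, (v>>8)&0xFF=32, v&0xFF=38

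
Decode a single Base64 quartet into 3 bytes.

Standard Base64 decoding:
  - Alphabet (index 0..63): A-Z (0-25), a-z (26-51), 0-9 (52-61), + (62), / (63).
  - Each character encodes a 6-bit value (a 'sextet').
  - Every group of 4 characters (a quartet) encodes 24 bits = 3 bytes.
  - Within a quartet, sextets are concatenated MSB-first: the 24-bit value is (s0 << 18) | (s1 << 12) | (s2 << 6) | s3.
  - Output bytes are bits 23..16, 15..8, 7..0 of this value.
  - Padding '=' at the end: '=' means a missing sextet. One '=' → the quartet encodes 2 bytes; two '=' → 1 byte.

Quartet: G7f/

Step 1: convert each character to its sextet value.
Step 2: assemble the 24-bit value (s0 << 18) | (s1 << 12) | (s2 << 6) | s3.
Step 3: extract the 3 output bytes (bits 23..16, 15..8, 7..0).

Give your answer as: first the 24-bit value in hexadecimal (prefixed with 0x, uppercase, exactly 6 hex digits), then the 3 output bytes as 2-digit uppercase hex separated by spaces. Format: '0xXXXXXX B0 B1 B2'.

Answer: 0x1BB7FF 1B B7 FF

Derivation:
Sextets: G=6, 7=59, f=31, /=63
24-bit: (6<<18) | (59<<12) | (31<<6) | 63
      = 0x180000 | 0x03B000 | 0x0007C0 | 0x00003F
      = 0x1BB7FF
Bytes: (v>>16)&0xFF=1B, (v>>8)&0xFF=B7, v&0xFF=FF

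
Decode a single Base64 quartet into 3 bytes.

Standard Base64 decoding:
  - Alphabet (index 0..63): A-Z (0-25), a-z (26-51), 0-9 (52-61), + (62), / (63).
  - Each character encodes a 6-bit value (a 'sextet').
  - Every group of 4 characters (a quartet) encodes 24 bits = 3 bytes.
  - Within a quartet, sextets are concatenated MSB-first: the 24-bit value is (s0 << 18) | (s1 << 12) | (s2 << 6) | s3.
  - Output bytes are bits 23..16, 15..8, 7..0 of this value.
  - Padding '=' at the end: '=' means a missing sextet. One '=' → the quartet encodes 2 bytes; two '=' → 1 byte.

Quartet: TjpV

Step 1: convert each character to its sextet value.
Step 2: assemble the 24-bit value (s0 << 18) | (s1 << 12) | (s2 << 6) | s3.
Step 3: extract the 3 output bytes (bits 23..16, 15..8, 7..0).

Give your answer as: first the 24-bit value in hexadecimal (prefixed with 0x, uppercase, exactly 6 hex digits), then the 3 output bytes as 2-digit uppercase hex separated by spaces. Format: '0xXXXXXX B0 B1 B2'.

Answer: 0x4E3A55 4E 3A 55

Derivation:
Sextets: T=19, j=35, p=41, V=21
24-bit: (19<<18) | (35<<12) | (41<<6) | 21
      = 0x4C0000 | 0x023000 | 0x000A40 | 0x000015
      = 0x4E3A55
Bytes: (v>>16)&0xFF=4E, (v>>8)&0xFF=3A, v&0xFF=55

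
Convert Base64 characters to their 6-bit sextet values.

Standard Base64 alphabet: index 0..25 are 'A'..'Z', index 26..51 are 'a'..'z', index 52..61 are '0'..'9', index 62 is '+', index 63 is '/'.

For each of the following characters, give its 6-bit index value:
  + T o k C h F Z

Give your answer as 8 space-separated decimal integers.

Answer: 62 19 40 36 2 33 5 25

Derivation:
'+': index 62
'T': A..Z range, ord('T') − ord('A') = 19
'o': a..z range, 26 + ord('o') − ord('a') = 40
'k': a..z range, 26 + ord('k') − ord('a') = 36
'C': A..Z range, ord('C') − ord('A') = 2
'h': a..z range, 26 + ord('h') − ord('a') = 33
'F': A..Z range, ord('F') − ord('A') = 5
'Z': A..Z range, ord('Z') − ord('A') = 25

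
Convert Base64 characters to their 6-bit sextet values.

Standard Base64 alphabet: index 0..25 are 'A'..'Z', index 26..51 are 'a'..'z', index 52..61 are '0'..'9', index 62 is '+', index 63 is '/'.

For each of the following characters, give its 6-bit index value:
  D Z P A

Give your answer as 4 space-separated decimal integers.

Answer: 3 25 15 0

Derivation:
'D': A..Z range, ord('D') − ord('A') = 3
'Z': A..Z range, ord('Z') − ord('A') = 25
'P': A..Z range, ord('P') − ord('A') = 15
'A': A..Z range, ord('A') − ord('A') = 0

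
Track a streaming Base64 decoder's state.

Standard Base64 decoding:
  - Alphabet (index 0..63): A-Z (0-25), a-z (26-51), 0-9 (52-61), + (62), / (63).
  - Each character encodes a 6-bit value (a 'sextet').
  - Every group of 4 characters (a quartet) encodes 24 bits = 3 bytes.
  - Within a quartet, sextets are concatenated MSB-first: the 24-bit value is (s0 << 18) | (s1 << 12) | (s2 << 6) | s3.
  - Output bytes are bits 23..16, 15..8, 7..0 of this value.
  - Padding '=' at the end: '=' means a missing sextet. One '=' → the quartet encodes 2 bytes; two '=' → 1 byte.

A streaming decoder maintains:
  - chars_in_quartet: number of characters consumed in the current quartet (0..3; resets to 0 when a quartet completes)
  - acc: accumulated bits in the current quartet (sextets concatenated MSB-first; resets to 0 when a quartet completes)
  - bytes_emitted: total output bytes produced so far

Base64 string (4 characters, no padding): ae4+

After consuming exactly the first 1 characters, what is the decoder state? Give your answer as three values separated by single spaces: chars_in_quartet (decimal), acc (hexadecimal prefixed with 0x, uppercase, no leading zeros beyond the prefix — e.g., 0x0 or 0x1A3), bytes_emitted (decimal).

After char 0 ('a'=26): chars_in_quartet=1 acc=0x1A bytes_emitted=0

Answer: 1 0x1A 0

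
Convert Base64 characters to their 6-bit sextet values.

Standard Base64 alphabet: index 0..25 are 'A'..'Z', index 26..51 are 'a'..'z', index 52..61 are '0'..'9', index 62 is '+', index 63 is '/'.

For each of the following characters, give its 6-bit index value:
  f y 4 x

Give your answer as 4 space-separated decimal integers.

'f': a..z range, 26 + ord('f') − ord('a') = 31
'y': a..z range, 26 + ord('y') − ord('a') = 50
'4': 0..9 range, 52 + ord('4') − ord('0') = 56
'x': a..z range, 26 + ord('x') − ord('a') = 49

Answer: 31 50 56 49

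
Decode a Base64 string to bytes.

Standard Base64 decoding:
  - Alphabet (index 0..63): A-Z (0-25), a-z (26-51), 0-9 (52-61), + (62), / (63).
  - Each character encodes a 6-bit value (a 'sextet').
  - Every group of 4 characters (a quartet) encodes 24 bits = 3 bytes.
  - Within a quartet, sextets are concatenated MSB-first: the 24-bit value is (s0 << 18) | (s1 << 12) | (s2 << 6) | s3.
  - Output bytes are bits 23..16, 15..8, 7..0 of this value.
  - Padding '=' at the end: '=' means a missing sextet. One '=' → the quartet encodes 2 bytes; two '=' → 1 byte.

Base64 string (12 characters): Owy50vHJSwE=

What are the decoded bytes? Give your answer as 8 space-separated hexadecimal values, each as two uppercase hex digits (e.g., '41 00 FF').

After char 0 ('O'=14): chars_in_quartet=1 acc=0xE bytes_emitted=0
After char 1 ('w'=48): chars_in_quartet=2 acc=0x3B0 bytes_emitted=0
After char 2 ('y'=50): chars_in_quartet=3 acc=0xEC32 bytes_emitted=0
After char 3 ('5'=57): chars_in_quartet=4 acc=0x3B0CB9 -> emit 3B 0C B9, reset; bytes_emitted=3
After char 4 ('0'=52): chars_in_quartet=1 acc=0x34 bytes_emitted=3
After char 5 ('v'=47): chars_in_quartet=2 acc=0xD2F bytes_emitted=3
After char 6 ('H'=7): chars_in_quartet=3 acc=0x34BC7 bytes_emitted=3
After char 7 ('J'=9): chars_in_quartet=4 acc=0xD2F1C9 -> emit D2 F1 C9, reset; bytes_emitted=6
After char 8 ('S'=18): chars_in_quartet=1 acc=0x12 bytes_emitted=6
After char 9 ('w'=48): chars_in_quartet=2 acc=0x4B0 bytes_emitted=6
After char 10 ('E'=4): chars_in_quartet=3 acc=0x12C04 bytes_emitted=6
Padding '=': partial quartet acc=0x12C04 -> emit 4B 01; bytes_emitted=8

Answer: 3B 0C B9 D2 F1 C9 4B 01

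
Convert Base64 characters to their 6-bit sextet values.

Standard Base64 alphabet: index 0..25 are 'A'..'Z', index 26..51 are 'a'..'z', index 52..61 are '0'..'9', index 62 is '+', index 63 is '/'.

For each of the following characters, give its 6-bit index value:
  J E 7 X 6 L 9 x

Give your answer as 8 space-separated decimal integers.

'J': A..Z range, ord('J') − ord('A') = 9
'E': A..Z range, ord('E') − ord('A') = 4
'7': 0..9 range, 52 + ord('7') − ord('0') = 59
'X': A..Z range, ord('X') − ord('A') = 23
'6': 0..9 range, 52 + ord('6') − ord('0') = 58
'L': A..Z range, ord('L') − ord('A') = 11
'9': 0..9 range, 52 + ord('9') − ord('0') = 61
'x': a..z range, 26 + ord('x') − ord('a') = 49

Answer: 9 4 59 23 58 11 61 49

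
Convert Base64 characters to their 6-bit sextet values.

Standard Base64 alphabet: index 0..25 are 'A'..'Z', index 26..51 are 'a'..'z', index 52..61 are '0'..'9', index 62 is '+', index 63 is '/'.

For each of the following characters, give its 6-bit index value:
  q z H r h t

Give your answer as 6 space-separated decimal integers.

Answer: 42 51 7 43 33 45

Derivation:
'q': a..z range, 26 + ord('q') − ord('a') = 42
'z': a..z range, 26 + ord('z') − ord('a') = 51
'H': A..Z range, ord('H') − ord('A') = 7
'r': a..z range, 26 + ord('r') − ord('a') = 43
'h': a..z range, 26 + ord('h') − ord('a') = 33
't': a..z range, 26 + ord('t') − ord('a') = 45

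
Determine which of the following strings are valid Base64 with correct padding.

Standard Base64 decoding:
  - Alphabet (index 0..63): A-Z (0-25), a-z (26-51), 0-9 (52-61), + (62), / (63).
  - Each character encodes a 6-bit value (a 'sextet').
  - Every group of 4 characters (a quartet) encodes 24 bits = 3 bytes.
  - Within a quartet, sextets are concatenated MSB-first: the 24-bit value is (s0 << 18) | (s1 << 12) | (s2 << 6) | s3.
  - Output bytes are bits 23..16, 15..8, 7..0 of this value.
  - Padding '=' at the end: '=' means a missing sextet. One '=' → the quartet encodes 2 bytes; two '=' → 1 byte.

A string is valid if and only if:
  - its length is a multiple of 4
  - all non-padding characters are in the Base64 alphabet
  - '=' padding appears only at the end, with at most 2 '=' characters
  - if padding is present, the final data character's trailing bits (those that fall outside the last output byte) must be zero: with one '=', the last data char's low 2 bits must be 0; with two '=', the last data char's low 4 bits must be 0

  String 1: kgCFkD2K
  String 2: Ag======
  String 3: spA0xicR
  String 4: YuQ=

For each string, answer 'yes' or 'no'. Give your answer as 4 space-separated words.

Answer: yes no yes yes

Derivation:
String 1: 'kgCFkD2K' → valid
String 2: 'Ag======' → invalid (6 pad chars (max 2))
String 3: 'spA0xicR' → valid
String 4: 'YuQ=' → valid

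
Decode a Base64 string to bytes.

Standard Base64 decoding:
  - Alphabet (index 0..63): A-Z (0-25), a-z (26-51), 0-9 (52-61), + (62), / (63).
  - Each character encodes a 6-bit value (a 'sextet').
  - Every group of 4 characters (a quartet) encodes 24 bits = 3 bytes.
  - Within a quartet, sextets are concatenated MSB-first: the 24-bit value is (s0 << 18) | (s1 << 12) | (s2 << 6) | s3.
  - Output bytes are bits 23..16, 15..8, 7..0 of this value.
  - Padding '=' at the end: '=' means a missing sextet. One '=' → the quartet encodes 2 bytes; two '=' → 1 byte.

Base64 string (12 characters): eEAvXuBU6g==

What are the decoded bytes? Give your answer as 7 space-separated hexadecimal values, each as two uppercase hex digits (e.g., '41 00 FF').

Answer: 78 40 2F 5E E0 54 EA

Derivation:
After char 0 ('e'=30): chars_in_quartet=1 acc=0x1E bytes_emitted=0
After char 1 ('E'=4): chars_in_quartet=2 acc=0x784 bytes_emitted=0
After char 2 ('A'=0): chars_in_quartet=3 acc=0x1E100 bytes_emitted=0
After char 3 ('v'=47): chars_in_quartet=4 acc=0x78402F -> emit 78 40 2F, reset; bytes_emitted=3
After char 4 ('X'=23): chars_in_quartet=1 acc=0x17 bytes_emitted=3
After char 5 ('u'=46): chars_in_quartet=2 acc=0x5EE bytes_emitted=3
After char 6 ('B'=1): chars_in_quartet=3 acc=0x17B81 bytes_emitted=3
After char 7 ('U'=20): chars_in_quartet=4 acc=0x5EE054 -> emit 5E E0 54, reset; bytes_emitted=6
After char 8 ('6'=58): chars_in_quartet=1 acc=0x3A bytes_emitted=6
After char 9 ('g'=32): chars_in_quartet=2 acc=0xEA0 bytes_emitted=6
Padding '==': partial quartet acc=0xEA0 -> emit EA; bytes_emitted=7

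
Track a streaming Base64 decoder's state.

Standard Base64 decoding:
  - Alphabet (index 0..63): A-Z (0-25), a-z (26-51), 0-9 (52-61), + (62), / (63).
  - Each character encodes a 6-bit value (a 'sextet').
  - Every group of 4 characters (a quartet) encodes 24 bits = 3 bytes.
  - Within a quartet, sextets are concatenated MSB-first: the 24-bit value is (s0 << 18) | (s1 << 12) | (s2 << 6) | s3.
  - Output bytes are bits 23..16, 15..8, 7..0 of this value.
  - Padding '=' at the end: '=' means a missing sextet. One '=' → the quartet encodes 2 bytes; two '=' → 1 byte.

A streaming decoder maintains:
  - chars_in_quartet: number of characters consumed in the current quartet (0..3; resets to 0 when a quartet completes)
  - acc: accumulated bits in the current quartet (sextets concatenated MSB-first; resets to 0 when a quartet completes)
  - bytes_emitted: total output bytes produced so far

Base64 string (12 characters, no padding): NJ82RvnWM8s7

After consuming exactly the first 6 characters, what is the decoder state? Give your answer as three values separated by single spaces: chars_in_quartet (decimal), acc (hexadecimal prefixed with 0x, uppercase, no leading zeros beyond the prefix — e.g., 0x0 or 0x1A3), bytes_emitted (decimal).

After char 0 ('N'=13): chars_in_quartet=1 acc=0xD bytes_emitted=0
After char 1 ('J'=9): chars_in_quartet=2 acc=0x349 bytes_emitted=0
After char 2 ('8'=60): chars_in_quartet=3 acc=0xD27C bytes_emitted=0
After char 3 ('2'=54): chars_in_quartet=4 acc=0x349F36 -> emit 34 9F 36, reset; bytes_emitted=3
After char 4 ('R'=17): chars_in_quartet=1 acc=0x11 bytes_emitted=3
After char 5 ('v'=47): chars_in_quartet=2 acc=0x46F bytes_emitted=3

Answer: 2 0x46F 3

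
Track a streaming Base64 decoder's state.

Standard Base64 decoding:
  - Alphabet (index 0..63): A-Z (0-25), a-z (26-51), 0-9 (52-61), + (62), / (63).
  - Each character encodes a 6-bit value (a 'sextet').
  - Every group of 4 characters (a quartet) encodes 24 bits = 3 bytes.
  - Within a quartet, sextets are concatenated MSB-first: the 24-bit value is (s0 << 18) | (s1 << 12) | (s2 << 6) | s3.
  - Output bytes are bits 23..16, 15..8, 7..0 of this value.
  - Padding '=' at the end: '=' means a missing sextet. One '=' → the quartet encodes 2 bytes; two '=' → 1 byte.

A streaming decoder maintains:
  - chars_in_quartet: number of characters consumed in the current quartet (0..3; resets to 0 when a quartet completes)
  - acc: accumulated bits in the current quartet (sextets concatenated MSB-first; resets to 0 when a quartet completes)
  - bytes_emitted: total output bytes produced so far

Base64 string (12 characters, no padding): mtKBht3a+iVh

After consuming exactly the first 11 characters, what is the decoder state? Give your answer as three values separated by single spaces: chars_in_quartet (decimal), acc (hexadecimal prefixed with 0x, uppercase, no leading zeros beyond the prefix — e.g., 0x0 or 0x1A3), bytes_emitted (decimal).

After char 0 ('m'=38): chars_in_quartet=1 acc=0x26 bytes_emitted=0
After char 1 ('t'=45): chars_in_quartet=2 acc=0x9AD bytes_emitted=0
After char 2 ('K'=10): chars_in_quartet=3 acc=0x26B4A bytes_emitted=0
After char 3 ('B'=1): chars_in_quartet=4 acc=0x9AD281 -> emit 9A D2 81, reset; bytes_emitted=3
After char 4 ('h'=33): chars_in_quartet=1 acc=0x21 bytes_emitted=3
After char 5 ('t'=45): chars_in_quartet=2 acc=0x86D bytes_emitted=3
After char 6 ('3'=55): chars_in_quartet=3 acc=0x21B77 bytes_emitted=3
After char 7 ('a'=26): chars_in_quartet=4 acc=0x86DDDA -> emit 86 DD DA, reset; bytes_emitted=6
After char 8 ('+'=62): chars_in_quartet=1 acc=0x3E bytes_emitted=6
After char 9 ('i'=34): chars_in_quartet=2 acc=0xFA2 bytes_emitted=6
After char 10 ('V'=21): chars_in_quartet=3 acc=0x3E895 bytes_emitted=6

Answer: 3 0x3E895 6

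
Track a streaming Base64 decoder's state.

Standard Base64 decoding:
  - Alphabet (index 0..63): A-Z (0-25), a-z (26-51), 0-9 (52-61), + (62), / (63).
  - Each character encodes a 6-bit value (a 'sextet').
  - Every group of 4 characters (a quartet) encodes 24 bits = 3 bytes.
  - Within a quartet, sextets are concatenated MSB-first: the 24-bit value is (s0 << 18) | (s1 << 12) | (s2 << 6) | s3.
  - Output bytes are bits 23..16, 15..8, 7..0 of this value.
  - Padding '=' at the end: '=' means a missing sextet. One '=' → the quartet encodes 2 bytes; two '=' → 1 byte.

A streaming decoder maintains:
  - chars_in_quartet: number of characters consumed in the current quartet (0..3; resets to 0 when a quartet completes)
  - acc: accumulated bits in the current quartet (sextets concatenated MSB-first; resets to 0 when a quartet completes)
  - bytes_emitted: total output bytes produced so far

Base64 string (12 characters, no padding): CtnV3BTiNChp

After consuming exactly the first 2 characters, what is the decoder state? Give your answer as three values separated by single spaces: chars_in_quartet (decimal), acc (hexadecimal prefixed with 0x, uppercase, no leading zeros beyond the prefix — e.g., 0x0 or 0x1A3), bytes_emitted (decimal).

After char 0 ('C'=2): chars_in_quartet=1 acc=0x2 bytes_emitted=0
After char 1 ('t'=45): chars_in_quartet=2 acc=0xAD bytes_emitted=0

Answer: 2 0xAD 0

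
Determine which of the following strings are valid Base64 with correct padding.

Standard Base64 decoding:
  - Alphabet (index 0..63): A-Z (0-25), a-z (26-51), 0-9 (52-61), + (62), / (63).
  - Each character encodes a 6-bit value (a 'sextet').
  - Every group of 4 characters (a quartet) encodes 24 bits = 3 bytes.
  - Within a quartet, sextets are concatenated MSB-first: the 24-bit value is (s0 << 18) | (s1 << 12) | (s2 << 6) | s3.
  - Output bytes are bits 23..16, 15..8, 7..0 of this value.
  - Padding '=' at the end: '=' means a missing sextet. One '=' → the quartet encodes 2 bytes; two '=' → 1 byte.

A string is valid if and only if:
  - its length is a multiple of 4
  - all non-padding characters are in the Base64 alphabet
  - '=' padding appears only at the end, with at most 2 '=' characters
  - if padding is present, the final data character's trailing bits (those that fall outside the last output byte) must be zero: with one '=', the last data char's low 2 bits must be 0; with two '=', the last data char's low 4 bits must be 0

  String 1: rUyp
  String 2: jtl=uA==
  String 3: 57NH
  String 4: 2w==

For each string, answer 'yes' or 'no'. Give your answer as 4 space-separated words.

Answer: yes no yes yes

Derivation:
String 1: 'rUyp' → valid
String 2: 'jtl=uA==' → invalid (bad char(s): ['=']; '=' in middle)
String 3: '57NH' → valid
String 4: '2w==' → valid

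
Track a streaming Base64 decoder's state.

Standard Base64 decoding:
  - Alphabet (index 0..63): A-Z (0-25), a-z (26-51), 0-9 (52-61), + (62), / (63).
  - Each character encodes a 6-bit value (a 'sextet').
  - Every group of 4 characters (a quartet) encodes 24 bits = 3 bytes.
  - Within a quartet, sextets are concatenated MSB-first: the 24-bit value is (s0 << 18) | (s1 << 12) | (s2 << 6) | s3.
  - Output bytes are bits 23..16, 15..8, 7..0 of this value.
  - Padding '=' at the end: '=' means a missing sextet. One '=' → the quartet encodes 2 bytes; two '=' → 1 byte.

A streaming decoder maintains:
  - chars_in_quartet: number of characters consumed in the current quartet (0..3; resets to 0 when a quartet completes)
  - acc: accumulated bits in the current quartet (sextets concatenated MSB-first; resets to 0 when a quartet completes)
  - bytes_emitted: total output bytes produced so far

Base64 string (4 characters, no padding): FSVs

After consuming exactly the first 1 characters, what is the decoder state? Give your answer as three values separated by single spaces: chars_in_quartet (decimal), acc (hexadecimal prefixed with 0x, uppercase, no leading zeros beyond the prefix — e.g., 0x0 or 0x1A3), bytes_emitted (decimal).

Answer: 1 0x5 0

Derivation:
After char 0 ('F'=5): chars_in_quartet=1 acc=0x5 bytes_emitted=0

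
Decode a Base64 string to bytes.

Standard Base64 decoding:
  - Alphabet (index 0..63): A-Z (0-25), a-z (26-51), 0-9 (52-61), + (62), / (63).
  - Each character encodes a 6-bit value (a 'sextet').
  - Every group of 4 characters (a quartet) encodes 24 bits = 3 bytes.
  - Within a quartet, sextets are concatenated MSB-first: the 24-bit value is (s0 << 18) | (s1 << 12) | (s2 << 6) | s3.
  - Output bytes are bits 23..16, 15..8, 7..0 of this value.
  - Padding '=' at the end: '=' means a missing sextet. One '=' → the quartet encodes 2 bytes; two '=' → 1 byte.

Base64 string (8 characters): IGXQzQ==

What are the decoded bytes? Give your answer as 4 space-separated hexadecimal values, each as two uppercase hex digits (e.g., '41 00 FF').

After char 0 ('I'=8): chars_in_quartet=1 acc=0x8 bytes_emitted=0
After char 1 ('G'=6): chars_in_quartet=2 acc=0x206 bytes_emitted=0
After char 2 ('X'=23): chars_in_quartet=3 acc=0x8197 bytes_emitted=0
After char 3 ('Q'=16): chars_in_quartet=4 acc=0x2065D0 -> emit 20 65 D0, reset; bytes_emitted=3
After char 4 ('z'=51): chars_in_quartet=1 acc=0x33 bytes_emitted=3
After char 5 ('Q'=16): chars_in_quartet=2 acc=0xCD0 bytes_emitted=3
Padding '==': partial quartet acc=0xCD0 -> emit CD; bytes_emitted=4

Answer: 20 65 D0 CD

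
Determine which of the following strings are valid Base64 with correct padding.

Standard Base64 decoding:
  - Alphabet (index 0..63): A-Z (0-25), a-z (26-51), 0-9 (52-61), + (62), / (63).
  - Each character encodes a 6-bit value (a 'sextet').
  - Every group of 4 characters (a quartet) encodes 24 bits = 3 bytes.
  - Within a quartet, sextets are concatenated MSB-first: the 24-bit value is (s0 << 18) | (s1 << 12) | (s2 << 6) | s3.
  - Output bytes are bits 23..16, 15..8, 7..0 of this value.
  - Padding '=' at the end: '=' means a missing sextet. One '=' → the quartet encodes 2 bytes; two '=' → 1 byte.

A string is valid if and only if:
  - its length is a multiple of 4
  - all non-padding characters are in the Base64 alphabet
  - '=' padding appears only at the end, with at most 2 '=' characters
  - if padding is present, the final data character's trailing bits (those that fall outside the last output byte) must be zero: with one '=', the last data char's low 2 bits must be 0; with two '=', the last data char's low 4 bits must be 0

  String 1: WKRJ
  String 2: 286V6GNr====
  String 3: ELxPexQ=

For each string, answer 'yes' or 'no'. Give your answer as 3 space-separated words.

String 1: 'WKRJ' → valid
String 2: '286V6GNr====' → invalid (4 pad chars (max 2))
String 3: 'ELxPexQ=' → valid

Answer: yes no yes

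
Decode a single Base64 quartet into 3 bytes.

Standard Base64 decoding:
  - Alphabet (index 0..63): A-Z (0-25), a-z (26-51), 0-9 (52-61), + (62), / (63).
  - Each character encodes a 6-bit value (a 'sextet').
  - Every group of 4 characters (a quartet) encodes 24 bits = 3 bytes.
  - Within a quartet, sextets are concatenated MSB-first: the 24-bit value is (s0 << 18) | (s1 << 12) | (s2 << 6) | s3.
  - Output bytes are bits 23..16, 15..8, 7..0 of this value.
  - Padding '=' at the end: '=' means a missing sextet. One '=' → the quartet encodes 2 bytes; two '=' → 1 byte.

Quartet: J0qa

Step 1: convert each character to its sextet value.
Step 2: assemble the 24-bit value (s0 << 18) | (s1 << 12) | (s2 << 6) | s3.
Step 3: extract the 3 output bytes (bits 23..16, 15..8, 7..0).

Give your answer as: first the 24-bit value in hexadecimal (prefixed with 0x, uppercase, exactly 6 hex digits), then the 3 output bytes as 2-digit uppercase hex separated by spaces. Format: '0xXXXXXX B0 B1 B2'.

Answer: 0x274A9A 27 4A 9A

Derivation:
Sextets: J=9, 0=52, q=42, a=26
24-bit: (9<<18) | (52<<12) | (42<<6) | 26
      = 0x240000 | 0x034000 | 0x000A80 | 0x00001A
      = 0x274A9A
Bytes: (v>>16)&0xFF=27, (v>>8)&0xFF=4A, v&0xFF=9A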